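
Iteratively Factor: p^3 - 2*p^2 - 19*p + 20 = (p - 1)*(p^2 - p - 20) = (p - 5)*(p - 1)*(p + 4)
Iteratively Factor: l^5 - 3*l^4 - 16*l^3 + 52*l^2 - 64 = (l + 1)*(l^4 - 4*l^3 - 12*l^2 + 64*l - 64) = (l - 2)*(l + 1)*(l^3 - 2*l^2 - 16*l + 32) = (l - 2)*(l + 1)*(l + 4)*(l^2 - 6*l + 8) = (l - 4)*(l - 2)*(l + 1)*(l + 4)*(l - 2)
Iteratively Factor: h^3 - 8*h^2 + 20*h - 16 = (h - 2)*(h^2 - 6*h + 8) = (h - 4)*(h - 2)*(h - 2)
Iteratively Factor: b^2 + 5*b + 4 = (b + 1)*(b + 4)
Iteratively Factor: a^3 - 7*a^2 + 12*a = (a - 3)*(a^2 - 4*a) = a*(a - 3)*(a - 4)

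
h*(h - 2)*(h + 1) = h^3 - h^2 - 2*h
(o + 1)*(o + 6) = o^2 + 7*o + 6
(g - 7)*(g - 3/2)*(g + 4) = g^3 - 9*g^2/2 - 47*g/2 + 42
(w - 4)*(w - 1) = w^2 - 5*w + 4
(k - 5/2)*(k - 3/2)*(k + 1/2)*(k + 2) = k^4 - 3*k^3/2 - 21*k^2/4 + 43*k/8 + 15/4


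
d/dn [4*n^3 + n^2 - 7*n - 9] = 12*n^2 + 2*n - 7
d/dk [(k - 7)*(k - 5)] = 2*k - 12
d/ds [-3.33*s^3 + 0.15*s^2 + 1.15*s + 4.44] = -9.99*s^2 + 0.3*s + 1.15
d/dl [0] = 0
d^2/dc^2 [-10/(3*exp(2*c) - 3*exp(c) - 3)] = 10*(2*(2*exp(c) - 1)^2*exp(c) + (4*exp(c) - 1)*(-exp(2*c) + exp(c) + 1))*exp(c)/(3*(-exp(2*c) + exp(c) + 1)^3)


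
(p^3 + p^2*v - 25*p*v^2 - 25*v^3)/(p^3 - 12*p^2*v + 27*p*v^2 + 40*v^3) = (p + 5*v)/(p - 8*v)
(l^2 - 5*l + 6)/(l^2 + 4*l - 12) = (l - 3)/(l + 6)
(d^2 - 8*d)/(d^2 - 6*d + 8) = d*(d - 8)/(d^2 - 6*d + 8)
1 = 1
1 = 1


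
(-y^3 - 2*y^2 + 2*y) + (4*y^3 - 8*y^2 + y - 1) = 3*y^3 - 10*y^2 + 3*y - 1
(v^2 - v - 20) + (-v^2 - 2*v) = -3*v - 20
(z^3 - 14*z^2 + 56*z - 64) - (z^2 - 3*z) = z^3 - 15*z^2 + 59*z - 64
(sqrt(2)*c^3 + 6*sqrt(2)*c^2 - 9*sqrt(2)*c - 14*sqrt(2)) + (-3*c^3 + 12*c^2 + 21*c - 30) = -3*c^3 + sqrt(2)*c^3 + 6*sqrt(2)*c^2 + 12*c^2 - 9*sqrt(2)*c + 21*c - 30 - 14*sqrt(2)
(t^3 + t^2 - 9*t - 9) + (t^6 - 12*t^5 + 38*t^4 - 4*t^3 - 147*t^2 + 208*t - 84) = t^6 - 12*t^5 + 38*t^4 - 3*t^3 - 146*t^2 + 199*t - 93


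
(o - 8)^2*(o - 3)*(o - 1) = o^4 - 20*o^3 + 131*o^2 - 304*o + 192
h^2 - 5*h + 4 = (h - 4)*(h - 1)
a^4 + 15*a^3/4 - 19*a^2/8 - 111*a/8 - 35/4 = (a - 2)*(a + 1)*(a + 5/4)*(a + 7/2)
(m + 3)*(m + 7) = m^2 + 10*m + 21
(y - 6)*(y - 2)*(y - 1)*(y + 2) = y^4 - 7*y^3 + 2*y^2 + 28*y - 24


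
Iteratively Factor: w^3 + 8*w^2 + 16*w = (w)*(w^2 + 8*w + 16) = w*(w + 4)*(w + 4)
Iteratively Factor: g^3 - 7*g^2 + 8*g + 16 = (g + 1)*(g^2 - 8*g + 16) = (g - 4)*(g + 1)*(g - 4)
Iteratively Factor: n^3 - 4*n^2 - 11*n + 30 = (n - 2)*(n^2 - 2*n - 15) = (n - 2)*(n + 3)*(n - 5)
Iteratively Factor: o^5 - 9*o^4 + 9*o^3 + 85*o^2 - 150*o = (o - 2)*(o^4 - 7*o^3 - 5*o^2 + 75*o) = o*(o - 2)*(o^3 - 7*o^2 - 5*o + 75) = o*(o - 2)*(o + 3)*(o^2 - 10*o + 25) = o*(o - 5)*(o - 2)*(o + 3)*(o - 5)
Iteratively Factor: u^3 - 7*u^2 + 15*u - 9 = (u - 3)*(u^2 - 4*u + 3) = (u - 3)^2*(u - 1)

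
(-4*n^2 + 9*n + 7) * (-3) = 12*n^2 - 27*n - 21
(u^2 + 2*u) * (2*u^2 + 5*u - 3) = 2*u^4 + 9*u^3 + 7*u^2 - 6*u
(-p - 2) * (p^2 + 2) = -p^3 - 2*p^2 - 2*p - 4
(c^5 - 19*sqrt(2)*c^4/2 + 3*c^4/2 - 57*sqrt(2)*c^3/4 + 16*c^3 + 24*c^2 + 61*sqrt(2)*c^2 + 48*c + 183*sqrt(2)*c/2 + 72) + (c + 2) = c^5 - 19*sqrt(2)*c^4/2 + 3*c^4/2 - 57*sqrt(2)*c^3/4 + 16*c^3 + 24*c^2 + 61*sqrt(2)*c^2 + 49*c + 183*sqrt(2)*c/2 + 74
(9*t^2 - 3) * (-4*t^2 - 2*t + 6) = -36*t^4 - 18*t^3 + 66*t^2 + 6*t - 18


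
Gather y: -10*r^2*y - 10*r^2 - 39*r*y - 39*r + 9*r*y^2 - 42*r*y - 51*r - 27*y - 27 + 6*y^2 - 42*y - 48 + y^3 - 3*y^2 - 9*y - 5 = -10*r^2 - 90*r + y^3 + y^2*(9*r + 3) + y*(-10*r^2 - 81*r - 78) - 80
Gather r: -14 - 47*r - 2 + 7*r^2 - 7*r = 7*r^2 - 54*r - 16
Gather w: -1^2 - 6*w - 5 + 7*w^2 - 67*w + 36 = 7*w^2 - 73*w + 30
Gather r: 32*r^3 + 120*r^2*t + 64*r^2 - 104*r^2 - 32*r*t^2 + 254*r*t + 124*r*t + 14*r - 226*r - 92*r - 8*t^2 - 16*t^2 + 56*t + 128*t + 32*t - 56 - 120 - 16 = 32*r^3 + r^2*(120*t - 40) + r*(-32*t^2 + 378*t - 304) - 24*t^2 + 216*t - 192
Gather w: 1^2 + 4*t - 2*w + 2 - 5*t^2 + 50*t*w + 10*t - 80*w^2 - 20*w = -5*t^2 + 14*t - 80*w^2 + w*(50*t - 22) + 3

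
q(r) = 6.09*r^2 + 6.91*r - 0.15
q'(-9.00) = -102.71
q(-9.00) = 430.95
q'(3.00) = 43.45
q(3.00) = 75.39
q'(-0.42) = 1.79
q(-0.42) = -1.98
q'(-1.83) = -15.38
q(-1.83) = 7.60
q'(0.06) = 7.64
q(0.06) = 0.29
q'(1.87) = 29.69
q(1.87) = 34.07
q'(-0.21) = 4.35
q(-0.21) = -1.33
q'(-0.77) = -2.47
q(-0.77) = -1.86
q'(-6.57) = -73.11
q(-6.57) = 217.33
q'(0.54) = 13.49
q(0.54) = 5.36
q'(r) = 12.18*r + 6.91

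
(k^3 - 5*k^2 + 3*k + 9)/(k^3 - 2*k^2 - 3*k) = (k - 3)/k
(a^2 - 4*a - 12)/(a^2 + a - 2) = (a - 6)/(a - 1)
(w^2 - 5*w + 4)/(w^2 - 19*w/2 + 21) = 2*(w^2 - 5*w + 4)/(2*w^2 - 19*w + 42)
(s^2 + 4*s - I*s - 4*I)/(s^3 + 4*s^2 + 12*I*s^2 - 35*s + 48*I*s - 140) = (s - I)/(s^2 + 12*I*s - 35)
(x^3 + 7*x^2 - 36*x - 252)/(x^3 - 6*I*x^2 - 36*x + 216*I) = (x + 7)/(x - 6*I)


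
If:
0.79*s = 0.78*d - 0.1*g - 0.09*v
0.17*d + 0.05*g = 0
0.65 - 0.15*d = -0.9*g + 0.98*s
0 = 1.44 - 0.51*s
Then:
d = -0.66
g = 2.24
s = 2.82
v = -32.99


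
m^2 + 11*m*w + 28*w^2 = (m + 4*w)*(m + 7*w)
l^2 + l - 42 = (l - 6)*(l + 7)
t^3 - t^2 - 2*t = t*(t - 2)*(t + 1)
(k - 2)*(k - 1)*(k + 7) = k^3 + 4*k^2 - 19*k + 14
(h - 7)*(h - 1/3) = h^2 - 22*h/3 + 7/3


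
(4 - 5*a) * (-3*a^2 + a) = 15*a^3 - 17*a^2 + 4*a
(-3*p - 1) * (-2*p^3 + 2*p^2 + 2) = 6*p^4 - 4*p^3 - 2*p^2 - 6*p - 2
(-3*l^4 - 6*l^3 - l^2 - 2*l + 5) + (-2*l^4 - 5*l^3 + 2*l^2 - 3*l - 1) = -5*l^4 - 11*l^3 + l^2 - 5*l + 4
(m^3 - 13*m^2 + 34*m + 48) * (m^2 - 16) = m^5 - 13*m^4 + 18*m^3 + 256*m^2 - 544*m - 768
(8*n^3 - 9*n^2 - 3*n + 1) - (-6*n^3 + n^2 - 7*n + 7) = 14*n^3 - 10*n^2 + 4*n - 6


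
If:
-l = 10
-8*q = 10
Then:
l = -10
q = -5/4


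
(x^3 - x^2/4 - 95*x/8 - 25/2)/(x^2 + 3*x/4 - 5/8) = (2*x^2 - 3*x - 20)/(2*x - 1)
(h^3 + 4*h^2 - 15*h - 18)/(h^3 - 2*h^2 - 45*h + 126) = (h^2 + 7*h + 6)/(h^2 + h - 42)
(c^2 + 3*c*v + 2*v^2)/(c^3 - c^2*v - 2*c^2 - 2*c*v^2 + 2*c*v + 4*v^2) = (-c - 2*v)/(-c^2 + 2*c*v + 2*c - 4*v)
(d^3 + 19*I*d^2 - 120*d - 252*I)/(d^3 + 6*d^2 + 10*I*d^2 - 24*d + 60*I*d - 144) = (d^2 + 13*I*d - 42)/(d^2 + d*(6 + 4*I) + 24*I)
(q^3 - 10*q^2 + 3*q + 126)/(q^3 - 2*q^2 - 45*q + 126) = (q^2 - 4*q - 21)/(q^2 + 4*q - 21)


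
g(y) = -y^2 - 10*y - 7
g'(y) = -2*y - 10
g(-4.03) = 17.06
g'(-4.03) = -1.94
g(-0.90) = 1.19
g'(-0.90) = -8.20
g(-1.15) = 3.18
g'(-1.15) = -7.70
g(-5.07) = 18.00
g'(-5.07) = 0.14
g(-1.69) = 7.04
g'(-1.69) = -6.62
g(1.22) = -20.69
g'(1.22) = -12.44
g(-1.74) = 7.37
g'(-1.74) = -6.52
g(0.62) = -13.58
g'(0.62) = -11.24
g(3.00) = -46.00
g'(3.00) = -16.00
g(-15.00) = -82.00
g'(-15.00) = 20.00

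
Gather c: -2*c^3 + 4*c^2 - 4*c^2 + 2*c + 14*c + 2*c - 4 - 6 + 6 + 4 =-2*c^3 + 18*c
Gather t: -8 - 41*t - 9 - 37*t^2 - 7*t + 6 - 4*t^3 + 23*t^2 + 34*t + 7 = -4*t^3 - 14*t^2 - 14*t - 4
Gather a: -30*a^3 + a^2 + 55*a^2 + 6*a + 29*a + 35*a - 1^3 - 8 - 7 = -30*a^3 + 56*a^2 + 70*a - 16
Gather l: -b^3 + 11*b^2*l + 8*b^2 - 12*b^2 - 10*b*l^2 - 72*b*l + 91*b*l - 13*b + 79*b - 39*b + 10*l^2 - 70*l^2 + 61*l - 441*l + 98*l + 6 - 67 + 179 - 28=-b^3 - 4*b^2 + 27*b + l^2*(-10*b - 60) + l*(11*b^2 + 19*b - 282) + 90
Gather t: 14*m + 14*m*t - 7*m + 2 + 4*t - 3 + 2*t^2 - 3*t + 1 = 7*m + 2*t^2 + t*(14*m + 1)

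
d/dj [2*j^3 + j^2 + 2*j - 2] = 6*j^2 + 2*j + 2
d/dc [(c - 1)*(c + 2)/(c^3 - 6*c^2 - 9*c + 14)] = -1/(c^2 - 14*c + 49)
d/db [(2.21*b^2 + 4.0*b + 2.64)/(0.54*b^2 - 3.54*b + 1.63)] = (-9.9834*b^2 + 4.3534*b + 15.8656)/(0.2916*b^4 - 3.8232*b^3 + 14.292*b^2 - 11.5404*b + 2.6569)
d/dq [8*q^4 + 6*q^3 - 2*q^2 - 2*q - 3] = 32*q^3 + 18*q^2 - 4*q - 2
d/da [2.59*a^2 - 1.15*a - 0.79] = 5.18*a - 1.15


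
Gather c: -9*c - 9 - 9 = -9*c - 18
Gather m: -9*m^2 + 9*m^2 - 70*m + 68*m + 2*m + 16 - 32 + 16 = 0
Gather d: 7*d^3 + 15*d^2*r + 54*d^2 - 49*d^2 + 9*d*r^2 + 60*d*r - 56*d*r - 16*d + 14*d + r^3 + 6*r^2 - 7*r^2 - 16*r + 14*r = 7*d^3 + d^2*(15*r + 5) + d*(9*r^2 + 4*r - 2) + r^3 - r^2 - 2*r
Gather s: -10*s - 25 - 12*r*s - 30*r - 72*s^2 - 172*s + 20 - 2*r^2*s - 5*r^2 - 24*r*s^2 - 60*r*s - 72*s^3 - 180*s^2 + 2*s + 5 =-5*r^2 - 30*r - 72*s^3 + s^2*(-24*r - 252) + s*(-2*r^2 - 72*r - 180)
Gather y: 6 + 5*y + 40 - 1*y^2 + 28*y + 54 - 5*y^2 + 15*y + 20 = -6*y^2 + 48*y + 120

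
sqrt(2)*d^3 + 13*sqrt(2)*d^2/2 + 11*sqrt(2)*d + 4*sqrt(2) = (d + 2)*(d + 4)*(sqrt(2)*d + sqrt(2)/2)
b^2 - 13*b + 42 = (b - 7)*(b - 6)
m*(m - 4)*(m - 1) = m^3 - 5*m^2 + 4*m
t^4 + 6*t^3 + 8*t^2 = t^2*(t + 2)*(t + 4)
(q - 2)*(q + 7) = q^2 + 5*q - 14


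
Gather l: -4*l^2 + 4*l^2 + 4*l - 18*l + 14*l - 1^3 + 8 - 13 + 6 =0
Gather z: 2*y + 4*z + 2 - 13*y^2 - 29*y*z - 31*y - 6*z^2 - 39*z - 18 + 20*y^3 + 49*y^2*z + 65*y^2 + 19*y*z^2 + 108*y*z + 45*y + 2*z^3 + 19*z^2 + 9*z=20*y^3 + 52*y^2 + 16*y + 2*z^3 + z^2*(19*y + 13) + z*(49*y^2 + 79*y - 26) - 16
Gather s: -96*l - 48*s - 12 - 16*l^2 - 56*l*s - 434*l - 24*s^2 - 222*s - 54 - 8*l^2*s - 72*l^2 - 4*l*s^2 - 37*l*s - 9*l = -88*l^2 - 539*l + s^2*(-4*l - 24) + s*(-8*l^2 - 93*l - 270) - 66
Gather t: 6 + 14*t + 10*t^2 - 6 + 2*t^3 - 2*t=2*t^3 + 10*t^2 + 12*t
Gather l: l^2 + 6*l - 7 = l^2 + 6*l - 7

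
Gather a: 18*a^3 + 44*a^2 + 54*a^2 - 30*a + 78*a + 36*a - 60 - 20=18*a^3 + 98*a^2 + 84*a - 80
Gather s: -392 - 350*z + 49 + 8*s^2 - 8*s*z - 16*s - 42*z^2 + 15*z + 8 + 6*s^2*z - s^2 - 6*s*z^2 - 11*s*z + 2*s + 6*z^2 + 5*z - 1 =s^2*(6*z + 7) + s*(-6*z^2 - 19*z - 14) - 36*z^2 - 330*z - 336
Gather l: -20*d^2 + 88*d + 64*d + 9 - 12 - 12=-20*d^2 + 152*d - 15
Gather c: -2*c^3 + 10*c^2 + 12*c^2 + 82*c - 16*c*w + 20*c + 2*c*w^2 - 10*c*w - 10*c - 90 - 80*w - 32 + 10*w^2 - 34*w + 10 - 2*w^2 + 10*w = -2*c^3 + 22*c^2 + c*(2*w^2 - 26*w + 92) + 8*w^2 - 104*w - 112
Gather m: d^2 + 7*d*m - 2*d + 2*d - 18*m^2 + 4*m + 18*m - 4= d^2 - 18*m^2 + m*(7*d + 22) - 4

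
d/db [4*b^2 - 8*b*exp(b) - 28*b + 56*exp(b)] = -8*b*exp(b) + 8*b + 48*exp(b) - 28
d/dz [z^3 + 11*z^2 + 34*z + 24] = 3*z^2 + 22*z + 34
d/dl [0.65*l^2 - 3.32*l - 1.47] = 1.3*l - 3.32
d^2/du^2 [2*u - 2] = 0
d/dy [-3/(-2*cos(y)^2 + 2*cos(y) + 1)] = 6*(-sin(y) + sin(2*y))/(2*cos(y) - cos(2*y))^2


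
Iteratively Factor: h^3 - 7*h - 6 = (h + 1)*(h^2 - h - 6) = (h + 1)*(h + 2)*(h - 3)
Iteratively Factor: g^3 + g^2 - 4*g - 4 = (g + 1)*(g^2 - 4) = (g - 2)*(g + 1)*(g + 2)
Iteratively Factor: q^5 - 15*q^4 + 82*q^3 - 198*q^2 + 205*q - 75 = (q - 1)*(q^4 - 14*q^3 + 68*q^2 - 130*q + 75) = (q - 5)*(q - 1)*(q^3 - 9*q^2 + 23*q - 15) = (q - 5)^2*(q - 1)*(q^2 - 4*q + 3) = (q - 5)^2*(q - 1)^2*(q - 3)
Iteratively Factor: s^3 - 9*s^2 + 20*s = (s - 4)*(s^2 - 5*s) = s*(s - 4)*(s - 5)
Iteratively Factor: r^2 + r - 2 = (r - 1)*(r + 2)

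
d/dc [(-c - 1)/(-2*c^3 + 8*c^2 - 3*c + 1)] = (2*c^3 - 8*c^2 + 3*c - (c + 1)*(6*c^2 - 16*c + 3) - 1)/(2*c^3 - 8*c^2 + 3*c - 1)^2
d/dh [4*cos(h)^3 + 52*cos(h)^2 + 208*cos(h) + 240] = 4*(3*sin(h)^2 - 26*cos(h) - 55)*sin(h)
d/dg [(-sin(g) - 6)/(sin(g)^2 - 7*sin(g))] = (cos(g) + 12/tan(g) - 42*cos(g)/sin(g)^2)/(sin(g) - 7)^2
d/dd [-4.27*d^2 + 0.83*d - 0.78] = 0.83 - 8.54*d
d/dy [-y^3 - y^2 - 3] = y*(-3*y - 2)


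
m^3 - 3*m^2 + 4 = (m - 2)^2*(m + 1)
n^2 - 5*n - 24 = (n - 8)*(n + 3)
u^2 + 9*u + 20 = (u + 4)*(u + 5)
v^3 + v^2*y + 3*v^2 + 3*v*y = v*(v + 3)*(v + y)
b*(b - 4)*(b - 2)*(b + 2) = b^4 - 4*b^3 - 4*b^2 + 16*b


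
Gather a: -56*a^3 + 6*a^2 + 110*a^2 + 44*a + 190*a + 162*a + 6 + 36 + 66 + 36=-56*a^3 + 116*a^2 + 396*a + 144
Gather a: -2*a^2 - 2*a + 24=-2*a^2 - 2*a + 24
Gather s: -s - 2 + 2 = -s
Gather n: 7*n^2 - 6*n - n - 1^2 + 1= 7*n^2 - 7*n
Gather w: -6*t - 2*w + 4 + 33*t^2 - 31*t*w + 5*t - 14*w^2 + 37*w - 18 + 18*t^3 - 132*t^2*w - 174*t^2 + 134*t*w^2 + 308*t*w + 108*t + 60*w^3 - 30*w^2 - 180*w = 18*t^3 - 141*t^2 + 107*t + 60*w^3 + w^2*(134*t - 44) + w*(-132*t^2 + 277*t - 145) - 14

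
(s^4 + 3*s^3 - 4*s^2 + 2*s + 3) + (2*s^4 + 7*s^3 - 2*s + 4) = 3*s^4 + 10*s^3 - 4*s^2 + 7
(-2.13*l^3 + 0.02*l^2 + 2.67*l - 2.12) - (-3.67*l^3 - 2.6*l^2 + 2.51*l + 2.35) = 1.54*l^3 + 2.62*l^2 + 0.16*l - 4.47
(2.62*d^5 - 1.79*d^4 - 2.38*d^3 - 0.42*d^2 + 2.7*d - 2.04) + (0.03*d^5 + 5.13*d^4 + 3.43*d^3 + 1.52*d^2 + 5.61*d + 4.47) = 2.65*d^5 + 3.34*d^4 + 1.05*d^3 + 1.1*d^2 + 8.31*d + 2.43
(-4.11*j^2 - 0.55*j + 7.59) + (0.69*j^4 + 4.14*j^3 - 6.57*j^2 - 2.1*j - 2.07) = 0.69*j^4 + 4.14*j^3 - 10.68*j^2 - 2.65*j + 5.52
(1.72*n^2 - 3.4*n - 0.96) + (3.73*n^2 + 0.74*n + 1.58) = 5.45*n^2 - 2.66*n + 0.62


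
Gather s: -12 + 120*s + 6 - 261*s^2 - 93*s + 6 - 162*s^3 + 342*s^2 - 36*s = -162*s^3 + 81*s^2 - 9*s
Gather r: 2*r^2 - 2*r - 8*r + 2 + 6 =2*r^2 - 10*r + 8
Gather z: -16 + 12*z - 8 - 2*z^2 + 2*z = -2*z^2 + 14*z - 24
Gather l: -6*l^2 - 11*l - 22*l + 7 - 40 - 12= -6*l^2 - 33*l - 45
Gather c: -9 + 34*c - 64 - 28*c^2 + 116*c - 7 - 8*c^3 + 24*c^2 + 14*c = -8*c^3 - 4*c^2 + 164*c - 80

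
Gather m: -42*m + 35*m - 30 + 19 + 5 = -7*m - 6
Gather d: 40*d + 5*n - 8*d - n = 32*d + 4*n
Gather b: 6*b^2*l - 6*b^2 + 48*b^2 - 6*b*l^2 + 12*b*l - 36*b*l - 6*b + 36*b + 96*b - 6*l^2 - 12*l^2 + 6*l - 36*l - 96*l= b^2*(6*l + 42) + b*(-6*l^2 - 24*l + 126) - 18*l^2 - 126*l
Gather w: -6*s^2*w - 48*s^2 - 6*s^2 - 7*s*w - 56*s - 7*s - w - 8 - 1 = -54*s^2 - 63*s + w*(-6*s^2 - 7*s - 1) - 9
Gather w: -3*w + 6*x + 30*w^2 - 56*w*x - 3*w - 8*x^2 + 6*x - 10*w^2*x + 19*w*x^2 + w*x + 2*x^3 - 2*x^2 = w^2*(30 - 10*x) + w*(19*x^2 - 55*x - 6) + 2*x^3 - 10*x^2 + 12*x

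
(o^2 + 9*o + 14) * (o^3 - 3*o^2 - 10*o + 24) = o^5 + 6*o^4 - 23*o^3 - 108*o^2 + 76*o + 336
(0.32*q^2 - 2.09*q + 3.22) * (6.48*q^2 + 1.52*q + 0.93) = 2.0736*q^4 - 13.0568*q^3 + 17.9864*q^2 + 2.9507*q + 2.9946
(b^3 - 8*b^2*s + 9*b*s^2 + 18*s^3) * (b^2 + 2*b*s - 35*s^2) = b^5 - 6*b^4*s - 42*b^3*s^2 + 316*b^2*s^3 - 279*b*s^4 - 630*s^5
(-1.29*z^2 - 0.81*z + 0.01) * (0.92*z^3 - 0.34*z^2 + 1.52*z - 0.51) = -1.1868*z^5 - 0.3066*z^4 - 1.6762*z^3 - 0.5767*z^2 + 0.4283*z - 0.0051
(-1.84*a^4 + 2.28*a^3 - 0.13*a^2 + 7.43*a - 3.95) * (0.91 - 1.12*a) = 2.0608*a^5 - 4.228*a^4 + 2.2204*a^3 - 8.4399*a^2 + 11.1853*a - 3.5945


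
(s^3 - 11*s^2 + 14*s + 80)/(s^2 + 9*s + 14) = (s^2 - 13*s + 40)/(s + 7)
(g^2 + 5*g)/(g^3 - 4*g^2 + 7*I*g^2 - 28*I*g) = (g + 5)/(g^2 + g*(-4 + 7*I) - 28*I)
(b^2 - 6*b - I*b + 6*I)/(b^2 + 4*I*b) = (b^2 - 6*b - I*b + 6*I)/(b*(b + 4*I))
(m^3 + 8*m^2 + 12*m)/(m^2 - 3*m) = (m^2 + 8*m + 12)/(m - 3)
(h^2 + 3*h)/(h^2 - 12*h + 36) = h*(h + 3)/(h^2 - 12*h + 36)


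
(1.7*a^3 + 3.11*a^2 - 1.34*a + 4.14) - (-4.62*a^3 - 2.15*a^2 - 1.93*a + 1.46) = 6.32*a^3 + 5.26*a^2 + 0.59*a + 2.68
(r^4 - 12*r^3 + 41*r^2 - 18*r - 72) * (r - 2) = r^5 - 14*r^4 + 65*r^3 - 100*r^2 - 36*r + 144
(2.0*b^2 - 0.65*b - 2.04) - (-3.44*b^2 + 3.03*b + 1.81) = 5.44*b^2 - 3.68*b - 3.85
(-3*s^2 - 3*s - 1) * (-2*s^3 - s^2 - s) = 6*s^5 + 9*s^4 + 8*s^3 + 4*s^2 + s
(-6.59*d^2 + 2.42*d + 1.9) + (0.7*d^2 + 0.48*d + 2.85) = -5.89*d^2 + 2.9*d + 4.75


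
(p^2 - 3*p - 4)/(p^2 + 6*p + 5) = (p - 4)/(p + 5)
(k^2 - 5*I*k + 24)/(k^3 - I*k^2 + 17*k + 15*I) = (k - 8*I)/(k^2 - 4*I*k + 5)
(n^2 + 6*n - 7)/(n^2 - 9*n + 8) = (n + 7)/(n - 8)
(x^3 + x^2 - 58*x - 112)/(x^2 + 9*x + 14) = x - 8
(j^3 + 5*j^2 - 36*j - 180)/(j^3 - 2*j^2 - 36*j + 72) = (j + 5)/(j - 2)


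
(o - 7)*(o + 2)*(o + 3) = o^3 - 2*o^2 - 29*o - 42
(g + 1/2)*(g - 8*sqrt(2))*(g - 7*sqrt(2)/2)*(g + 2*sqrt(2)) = g^4 - 19*sqrt(2)*g^3/2 + g^3/2 - 19*sqrt(2)*g^2/4 + 10*g^2 + 5*g + 112*sqrt(2)*g + 56*sqrt(2)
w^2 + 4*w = w*(w + 4)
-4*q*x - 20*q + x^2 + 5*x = (-4*q + x)*(x + 5)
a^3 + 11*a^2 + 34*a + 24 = (a + 1)*(a + 4)*(a + 6)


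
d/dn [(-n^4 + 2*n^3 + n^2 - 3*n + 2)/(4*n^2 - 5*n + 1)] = (-8*n^5 + 23*n^4 - 24*n^3 + 13*n^2 - 14*n + 7)/(16*n^4 - 40*n^3 + 33*n^2 - 10*n + 1)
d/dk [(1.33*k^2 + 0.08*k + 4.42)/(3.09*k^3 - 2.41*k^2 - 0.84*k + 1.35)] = (-4.1097*k^4 - 0.4944*k^3 - 41.8978*k^2 + 24.8954*k + 3.8208)/(9.5481*k^6 - 14.8938*k^5 + 0.616900000000001*k^4 + 12.3918*k^3 - 5.8014*k^2 - 2.268*k + 1.8225)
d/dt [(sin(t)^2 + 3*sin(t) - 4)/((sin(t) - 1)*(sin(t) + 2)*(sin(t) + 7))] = (-8*sin(t) + cos(t)^2 - 23)*cos(t)/((sin(t) + 2)^2*(sin(t) + 7)^2)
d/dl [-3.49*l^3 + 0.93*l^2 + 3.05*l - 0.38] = -10.47*l^2 + 1.86*l + 3.05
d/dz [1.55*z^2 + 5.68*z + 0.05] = 3.1*z + 5.68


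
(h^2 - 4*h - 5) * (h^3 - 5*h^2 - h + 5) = h^5 - 9*h^4 + 14*h^3 + 34*h^2 - 15*h - 25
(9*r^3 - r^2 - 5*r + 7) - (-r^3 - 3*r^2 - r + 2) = 10*r^3 + 2*r^2 - 4*r + 5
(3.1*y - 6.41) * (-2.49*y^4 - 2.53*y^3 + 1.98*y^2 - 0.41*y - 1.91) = -7.719*y^5 + 8.1179*y^4 + 22.3553*y^3 - 13.9628*y^2 - 3.2929*y + 12.2431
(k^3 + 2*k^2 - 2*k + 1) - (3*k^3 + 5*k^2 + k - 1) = -2*k^3 - 3*k^2 - 3*k + 2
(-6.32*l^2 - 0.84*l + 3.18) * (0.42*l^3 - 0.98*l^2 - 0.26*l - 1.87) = -2.6544*l^5 + 5.8408*l^4 + 3.802*l^3 + 8.9204*l^2 + 0.744*l - 5.9466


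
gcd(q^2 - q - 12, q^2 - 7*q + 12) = q - 4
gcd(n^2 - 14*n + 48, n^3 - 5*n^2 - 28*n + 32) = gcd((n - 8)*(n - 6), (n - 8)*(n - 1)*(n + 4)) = n - 8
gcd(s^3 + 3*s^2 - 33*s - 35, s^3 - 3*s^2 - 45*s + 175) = s^2 + 2*s - 35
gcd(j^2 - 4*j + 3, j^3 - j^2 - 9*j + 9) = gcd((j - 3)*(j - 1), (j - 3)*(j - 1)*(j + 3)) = j^2 - 4*j + 3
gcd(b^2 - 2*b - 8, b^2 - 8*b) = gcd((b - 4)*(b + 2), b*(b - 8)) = 1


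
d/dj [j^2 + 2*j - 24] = 2*j + 2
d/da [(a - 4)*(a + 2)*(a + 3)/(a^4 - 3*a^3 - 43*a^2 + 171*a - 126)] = (-a^6 - 2*a^5 + 2*a^4 + 354*a^3 - 1025*a^2 - 2316*a + 5868)/(a^8 - 6*a^7 - 77*a^6 + 600*a^5 + 571*a^4 - 13950*a^3 + 40077*a^2 - 43092*a + 15876)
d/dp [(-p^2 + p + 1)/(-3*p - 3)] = p*(p + 2)/(3*(p^2 + 2*p + 1))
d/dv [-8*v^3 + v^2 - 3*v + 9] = -24*v^2 + 2*v - 3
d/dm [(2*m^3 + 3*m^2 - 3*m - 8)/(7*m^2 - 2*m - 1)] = (14*m^4 - 8*m^3 + 9*m^2 + 106*m - 13)/(49*m^4 - 28*m^3 - 10*m^2 + 4*m + 1)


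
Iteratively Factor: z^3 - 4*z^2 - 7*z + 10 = (z + 2)*(z^2 - 6*z + 5) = (z - 5)*(z + 2)*(z - 1)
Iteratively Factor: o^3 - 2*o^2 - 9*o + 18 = (o - 2)*(o^2 - 9) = (o - 2)*(o + 3)*(o - 3)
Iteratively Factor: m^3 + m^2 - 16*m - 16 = (m + 1)*(m^2 - 16) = (m - 4)*(m + 1)*(m + 4)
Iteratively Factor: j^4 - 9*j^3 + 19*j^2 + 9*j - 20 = (j - 4)*(j^3 - 5*j^2 - j + 5) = (j - 4)*(j - 1)*(j^2 - 4*j - 5) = (j - 5)*(j - 4)*(j - 1)*(j + 1)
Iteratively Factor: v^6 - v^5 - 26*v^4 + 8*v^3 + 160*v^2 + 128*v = (v + 4)*(v^5 - 5*v^4 - 6*v^3 + 32*v^2 + 32*v) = (v + 1)*(v + 4)*(v^4 - 6*v^3 + 32*v) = (v - 4)*(v + 1)*(v + 4)*(v^3 - 2*v^2 - 8*v) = v*(v - 4)*(v + 1)*(v + 4)*(v^2 - 2*v - 8) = v*(v - 4)^2*(v + 1)*(v + 4)*(v + 2)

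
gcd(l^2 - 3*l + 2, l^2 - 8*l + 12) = l - 2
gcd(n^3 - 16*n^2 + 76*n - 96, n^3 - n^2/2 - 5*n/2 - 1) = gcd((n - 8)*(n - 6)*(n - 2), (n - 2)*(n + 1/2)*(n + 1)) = n - 2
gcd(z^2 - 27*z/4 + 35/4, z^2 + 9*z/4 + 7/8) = 1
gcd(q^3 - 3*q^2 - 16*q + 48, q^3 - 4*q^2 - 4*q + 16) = q - 4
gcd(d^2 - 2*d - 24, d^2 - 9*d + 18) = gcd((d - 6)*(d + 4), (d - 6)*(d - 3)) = d - 6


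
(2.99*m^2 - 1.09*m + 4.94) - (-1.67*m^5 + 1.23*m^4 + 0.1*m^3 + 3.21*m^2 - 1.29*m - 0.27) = 1.67*m^5 - 1.23*m^4 - 0.1*m^3 - 0.22*m^2 + 0.2*m + 5.21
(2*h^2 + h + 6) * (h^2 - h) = 2*h^4 - h^3 + 5*h^2 - 6*h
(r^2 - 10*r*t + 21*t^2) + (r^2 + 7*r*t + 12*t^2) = 2*r^2 - 3*r*t + 33*t^2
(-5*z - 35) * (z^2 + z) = -5*z^3 - 40*z^2 - 35*z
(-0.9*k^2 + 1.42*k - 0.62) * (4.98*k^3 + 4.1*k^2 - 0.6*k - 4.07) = -4.482*k^5 + 3.3816*k^4 + 3.2744*k^3 + 0.269000000000001*k^2 - 5.4074*k + 2.5234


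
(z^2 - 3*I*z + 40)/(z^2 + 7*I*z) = (z^2 - 3*I*z + 40)/(z*(z + 7*I))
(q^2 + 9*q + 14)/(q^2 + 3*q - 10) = (q^2 + 9*q + 14)/(q^2 + 3*q - 10)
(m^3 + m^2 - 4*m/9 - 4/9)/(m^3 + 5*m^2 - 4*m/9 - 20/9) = (m + 1)/(m + 5)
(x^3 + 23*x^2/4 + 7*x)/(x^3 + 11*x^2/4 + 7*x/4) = (x + 4)/(x + 1)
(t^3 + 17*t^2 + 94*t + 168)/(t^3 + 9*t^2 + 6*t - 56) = (t + 6)/(t - 2)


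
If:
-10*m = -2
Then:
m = 1/5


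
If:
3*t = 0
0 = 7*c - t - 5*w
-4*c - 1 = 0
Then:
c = -1/4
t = 0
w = -7/20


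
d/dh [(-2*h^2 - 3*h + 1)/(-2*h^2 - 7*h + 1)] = 4*(2*h^2 + 1)/(4*h^4 + 28*h^3 + 45*h^2 - 14*h + 1)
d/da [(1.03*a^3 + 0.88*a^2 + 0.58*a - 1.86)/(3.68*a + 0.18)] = (7.5808*a^3 + 3.7946*a^2 + 0.3168*a + 6.9492)/(13.5424*a^2 + 1.3248*a + 0.0324)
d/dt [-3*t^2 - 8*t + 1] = -6*t - 8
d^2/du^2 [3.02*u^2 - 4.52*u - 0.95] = 6.04000000000000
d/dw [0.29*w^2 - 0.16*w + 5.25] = 0.58*w - 0.16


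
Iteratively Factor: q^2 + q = (q + 1)*(q)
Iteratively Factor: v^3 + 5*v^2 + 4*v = (v + 1)*(v^2 + 4*v) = (v + 1)*(v + 4)*(v)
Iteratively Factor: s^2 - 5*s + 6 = (s - 2)*(s - 3)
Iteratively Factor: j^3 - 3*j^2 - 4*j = (j)*(j^2 - 3*j - 4) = j*(j + 1)*(j - 4)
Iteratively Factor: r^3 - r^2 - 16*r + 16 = (r + 4)*(r^2 - 5*r + 4) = (r - 4)*(r + 4)*(r - 1)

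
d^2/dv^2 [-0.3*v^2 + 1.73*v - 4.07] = -0.600000000000000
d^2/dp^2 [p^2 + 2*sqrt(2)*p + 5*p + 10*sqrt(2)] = 2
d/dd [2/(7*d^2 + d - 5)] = 2*(-14*d - 1)/(7*d^2 + d - 5)^2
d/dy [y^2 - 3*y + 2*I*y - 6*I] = 2*y - 3 + 2*I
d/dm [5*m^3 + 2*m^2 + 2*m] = 15*m^2 + 4*m + 2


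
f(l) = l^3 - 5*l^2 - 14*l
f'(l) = 3*l^2 - 10*l - 14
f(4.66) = -72.62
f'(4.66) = 4.55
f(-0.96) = 7.95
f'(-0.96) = -1.64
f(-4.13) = -97.91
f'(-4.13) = 78.47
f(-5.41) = -228.94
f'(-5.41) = 127.90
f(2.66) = -53.80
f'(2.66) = -19.37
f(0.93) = -16.54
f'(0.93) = -20.71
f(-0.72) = 7.11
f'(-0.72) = -5.24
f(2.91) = -58.44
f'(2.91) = -17.70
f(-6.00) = -312.00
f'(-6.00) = 154.00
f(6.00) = -48.00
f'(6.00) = 34.00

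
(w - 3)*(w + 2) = w^2 - w - 6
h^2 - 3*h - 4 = (h - 4)*(h + 1)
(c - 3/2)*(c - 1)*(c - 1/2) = c^3 - 3*c^2 + 11*c/4 - 3/4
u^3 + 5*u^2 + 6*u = u*(u + 2)*(u + 3)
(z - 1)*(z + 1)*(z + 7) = z^3 + 7*z^2 - z - 7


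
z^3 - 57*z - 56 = (z - 8)*(z + 1)*(z + 7)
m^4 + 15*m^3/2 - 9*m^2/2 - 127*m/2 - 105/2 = (m - 3)*(m + 1)*(m + 5/2)*(m + 7)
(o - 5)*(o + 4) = o^2 - o - 20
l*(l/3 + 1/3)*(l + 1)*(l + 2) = l^4/3 + 4*l^3/3 + 5*l^2/3 + 2*l/3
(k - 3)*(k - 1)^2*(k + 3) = k^4 - 2*k^3 - 8*k^2 + 18*k - 9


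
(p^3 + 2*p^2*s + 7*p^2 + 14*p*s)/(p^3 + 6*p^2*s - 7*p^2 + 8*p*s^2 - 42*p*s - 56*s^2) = p*(p + 7)/(p^2 + 4*p*s - 7*p - 28*s)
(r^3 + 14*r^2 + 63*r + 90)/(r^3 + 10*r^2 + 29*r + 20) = (r^2 + 9*r + 18)/(r^2 + 5*r + 4)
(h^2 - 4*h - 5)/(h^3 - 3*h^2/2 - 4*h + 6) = 2*(h^2 - 4*h - 5)/(2*h^3 - 3*h^2 - 8*h + 12)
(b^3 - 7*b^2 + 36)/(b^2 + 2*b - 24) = (b^3 - 7*b^2 + 36)/(b^2 + 2*b - 24)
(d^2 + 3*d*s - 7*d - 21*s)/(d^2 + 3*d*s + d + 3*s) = (d - 7)/(d + 1)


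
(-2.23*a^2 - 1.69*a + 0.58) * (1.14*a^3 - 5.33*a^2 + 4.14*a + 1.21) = -2.5422*a^5 + 9.9593*a^4 + 0.4367*a^3 - 12.7863*a^2 + 0.3563*a + 0.7018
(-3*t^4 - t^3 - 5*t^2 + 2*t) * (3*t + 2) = -9*t^5 - 9*t^4 - 17*t^3 - 4*t^2 + 4*t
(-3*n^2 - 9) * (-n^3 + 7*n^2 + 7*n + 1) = 3*n^5 - 21*n^4 - 12*n^3 - 66*n^2 - 63*n - 9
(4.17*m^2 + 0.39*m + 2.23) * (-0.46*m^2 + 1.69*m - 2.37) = -1.9182*m^4 + 6.8679*m^3 - 10.2496*m^2 + 2.8444*m - 5.2851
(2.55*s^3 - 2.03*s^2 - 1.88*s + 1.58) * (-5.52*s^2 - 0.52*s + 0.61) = -14.076*s^5 + 9.8796*s^4 + 12.9887*s^3 - 8.9823*s^2 - 1.9684*s + 0.9638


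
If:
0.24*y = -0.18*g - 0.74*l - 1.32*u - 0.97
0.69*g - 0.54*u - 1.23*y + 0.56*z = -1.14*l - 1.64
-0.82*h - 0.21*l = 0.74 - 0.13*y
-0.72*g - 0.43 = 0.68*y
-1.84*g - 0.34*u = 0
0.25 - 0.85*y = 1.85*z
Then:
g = -0.09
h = -0.49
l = -1.94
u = 0.46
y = -0.54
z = 0.38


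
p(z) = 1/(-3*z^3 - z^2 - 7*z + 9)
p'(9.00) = 0.00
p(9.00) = 0.00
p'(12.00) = 0.00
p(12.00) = 0.00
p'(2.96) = 0.01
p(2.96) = -0.01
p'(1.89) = 0.05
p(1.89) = -0.04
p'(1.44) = 0.19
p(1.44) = -0.08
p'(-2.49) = 0.01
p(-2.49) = 0.02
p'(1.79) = 0.07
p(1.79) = -0.04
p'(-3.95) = 0.00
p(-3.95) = 0.00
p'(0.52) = 0.48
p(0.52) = 0.21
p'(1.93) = 0.05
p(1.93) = -0.03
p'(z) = (9*z^2 + 2*z + 7)/(-3*z^3 - z^2 - 7*z + 9)^2 = (9*z^2 + 2*z + 7)/(3*z^3 + z^2 + 7*z - 9)^2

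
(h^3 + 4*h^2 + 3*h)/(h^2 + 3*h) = h + 1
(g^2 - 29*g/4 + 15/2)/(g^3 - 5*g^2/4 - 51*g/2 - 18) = (4*g - 5)/(4*g^2 + 19*g + 12)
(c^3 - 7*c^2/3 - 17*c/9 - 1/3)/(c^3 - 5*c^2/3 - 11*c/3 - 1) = (c + 1/3)/(c + 1)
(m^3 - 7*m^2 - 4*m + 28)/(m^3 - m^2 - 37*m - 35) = (m^2 - 4)/(m^2 + 6*m + 5)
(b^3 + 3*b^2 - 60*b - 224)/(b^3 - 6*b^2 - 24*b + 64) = (b + 7)/(b - 2)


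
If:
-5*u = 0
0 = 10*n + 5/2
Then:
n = -1/4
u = 0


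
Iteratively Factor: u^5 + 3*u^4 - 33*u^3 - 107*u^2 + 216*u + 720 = (u - 3)*(u^4 + 6*u^3 - 15*u^2 - 152*u - 240) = (u - 3)*(u + 4)*(u^3 + 2*u^2 - 23*u - 60) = (u - 3)*(u + 3)*(u + 4)*(u^2 - u - 20) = (u - 5)*(u - 3)*(u + 3)*(u + 4)*(u + 4)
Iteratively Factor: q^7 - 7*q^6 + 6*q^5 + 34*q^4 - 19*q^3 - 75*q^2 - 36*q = (q - 3)*(q^6 - 4*q^5 - 6*q^4 + 16*q^3 + 29*q^2 + 12*q) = (q - 3)*(q + 1)*(q^5 - 5*q^4 - q^3 + 17*q^2 + 12*q) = (q - 4)*(q - 3)*(q + 1)*(q^4 - q^3 - 5*q^2 - 3*q) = (q - 4)*(q - 3)*(q + 1)^2*(q^3 - 2*q^2 - 3*q) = (q - 4)*(q - 3)^2*(q + 1)^2*(q^2 + q) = (q - 4)*(q - 3)^2*(q + 1)^3*(q)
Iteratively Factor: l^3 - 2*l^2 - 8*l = (l - 4)*(l^2 + 2*l) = (l - 4)*(l + 2)*(l)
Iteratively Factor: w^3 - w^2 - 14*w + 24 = (w + 4)*(w^2 - 5*w + 6) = (w - 3)*(w + 4)*(w - 2)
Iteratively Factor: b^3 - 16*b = (b - 4)*(b^2 + 4*b) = b*(b - 4)*(b + 4)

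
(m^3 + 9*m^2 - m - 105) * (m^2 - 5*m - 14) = m^5 + 4*m^4 - 60*m^3 - 226*m^2 + 539*m + 1470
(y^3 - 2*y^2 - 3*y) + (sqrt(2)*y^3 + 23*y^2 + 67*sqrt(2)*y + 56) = y^3 + sqrt(2)*y^3 + 21*y^2 - 3*y + 67*sqrt(2)*y + 56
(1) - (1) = 0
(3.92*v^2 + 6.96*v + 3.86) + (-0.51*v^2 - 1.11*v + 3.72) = 3.41*v^2 + 5.85*v + 7.58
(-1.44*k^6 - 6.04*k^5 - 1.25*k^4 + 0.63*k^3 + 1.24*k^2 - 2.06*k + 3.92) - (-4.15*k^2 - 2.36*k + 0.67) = -1.44*k^6 - 6.04*k^5 - 1.25*k^4 + 0.63*k^3 + 5.39*k^2 + 0.3*k + 3.25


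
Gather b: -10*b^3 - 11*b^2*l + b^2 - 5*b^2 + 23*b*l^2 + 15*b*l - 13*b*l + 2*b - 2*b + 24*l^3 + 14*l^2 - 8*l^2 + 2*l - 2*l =-10*b^3 + b^2*(-11*l - 4) + b*(23*l^2 + 2*l) + 24*l^3 + 6*l^2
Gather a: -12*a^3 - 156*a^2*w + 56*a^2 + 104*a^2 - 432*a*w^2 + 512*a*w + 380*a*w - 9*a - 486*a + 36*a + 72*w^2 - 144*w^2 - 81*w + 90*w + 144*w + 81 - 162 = -12*a^3 + a^2*(160 - 156*w) + a*(-432*w^2 + 892*w - 459) - 72*w^2 + 153*w - 81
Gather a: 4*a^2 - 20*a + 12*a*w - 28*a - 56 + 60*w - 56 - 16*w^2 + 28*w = 4*a^2 + a*(12*w - 48) - 16*w^2 + 88*w - 112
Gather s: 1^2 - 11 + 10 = 0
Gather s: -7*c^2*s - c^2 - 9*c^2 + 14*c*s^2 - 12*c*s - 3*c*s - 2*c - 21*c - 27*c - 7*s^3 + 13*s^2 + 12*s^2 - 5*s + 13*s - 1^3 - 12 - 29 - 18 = -10*c^2 - 50*c - 7*s^3 + s^2*(14*c + 25) + s*(-7*c^2 - 15*c + 8) - 60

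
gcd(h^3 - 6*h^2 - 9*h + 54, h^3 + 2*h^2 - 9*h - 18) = h^2 - 9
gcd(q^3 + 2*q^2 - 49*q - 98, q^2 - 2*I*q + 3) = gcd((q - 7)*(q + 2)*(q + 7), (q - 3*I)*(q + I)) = 1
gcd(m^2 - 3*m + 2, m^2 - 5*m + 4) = m - 1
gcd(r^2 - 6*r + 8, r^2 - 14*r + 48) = 1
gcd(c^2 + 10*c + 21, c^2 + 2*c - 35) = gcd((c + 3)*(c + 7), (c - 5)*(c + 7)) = c + 7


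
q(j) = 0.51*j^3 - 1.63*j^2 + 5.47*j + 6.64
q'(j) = 1.53*j^2 - 3.26*j + 5.47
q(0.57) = 9.32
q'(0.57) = 4.11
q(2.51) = 18.17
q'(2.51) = 6.93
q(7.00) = 139.99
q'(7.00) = 57.62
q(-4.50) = -97.46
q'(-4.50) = 51.12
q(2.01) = 15.19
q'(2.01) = 5.10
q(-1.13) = -2.36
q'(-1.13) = 11.11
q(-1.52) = -7.23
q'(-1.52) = 13.96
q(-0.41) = 4.09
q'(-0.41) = 7.06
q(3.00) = 22.15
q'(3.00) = 9.46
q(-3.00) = -38.21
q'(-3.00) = 29.02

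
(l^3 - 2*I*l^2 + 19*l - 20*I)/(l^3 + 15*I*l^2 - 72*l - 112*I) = (l^2 - 6*I*l - 5)/(l^2 + 11*I*l - 28)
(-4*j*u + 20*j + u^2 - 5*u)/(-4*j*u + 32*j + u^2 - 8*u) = (u - 5)/(u - 8)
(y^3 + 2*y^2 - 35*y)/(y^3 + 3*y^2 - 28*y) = (y - 5)/(y - 4)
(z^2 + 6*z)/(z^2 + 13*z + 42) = z/(z + 7)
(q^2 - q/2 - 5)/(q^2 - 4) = (q - 5/2)/(q - 2)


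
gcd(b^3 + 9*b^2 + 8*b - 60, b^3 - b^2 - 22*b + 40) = b^2 + 3*b - 10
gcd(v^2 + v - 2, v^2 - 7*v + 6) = v - 1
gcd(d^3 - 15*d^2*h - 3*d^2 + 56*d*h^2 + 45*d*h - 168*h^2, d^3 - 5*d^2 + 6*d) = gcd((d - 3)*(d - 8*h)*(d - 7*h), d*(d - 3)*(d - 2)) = d - 3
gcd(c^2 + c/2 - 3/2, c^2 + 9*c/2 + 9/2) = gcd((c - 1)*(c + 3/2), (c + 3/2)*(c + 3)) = c + 3/2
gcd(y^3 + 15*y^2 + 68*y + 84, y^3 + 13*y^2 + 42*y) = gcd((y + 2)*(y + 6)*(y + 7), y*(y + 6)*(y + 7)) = y^2 + 13*y + 42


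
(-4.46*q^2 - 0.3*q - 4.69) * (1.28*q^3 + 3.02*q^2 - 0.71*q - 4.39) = -5.7088*q^5 - 13.8532*q^4 - 3.7426*q^3 + 5.6286*q^2 + 4.6469*q + 20.5891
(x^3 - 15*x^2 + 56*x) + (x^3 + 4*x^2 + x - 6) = 2*x^3 - 11*x^2 + 57*x - 6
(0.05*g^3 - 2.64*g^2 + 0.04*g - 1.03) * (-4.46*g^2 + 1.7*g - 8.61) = -0.223*g^5 + 11.8594*g^4 - 5.0969*g^3 + 27.3922*g^2 - 2.0954*g + 8.8683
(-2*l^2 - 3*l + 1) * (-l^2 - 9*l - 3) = 2*l^4 + 21*l^3 + 32*l^2 - 3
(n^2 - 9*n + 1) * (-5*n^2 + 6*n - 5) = -5*n^4 + 51*n^3 - 64*n^2 + 51*n - 5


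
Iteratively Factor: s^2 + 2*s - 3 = (s + 3)*(s - 1)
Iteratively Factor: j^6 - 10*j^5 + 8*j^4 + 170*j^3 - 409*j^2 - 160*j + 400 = (j - 1)*(j^5 - 9*j^4 - j^3 + 169*j^2 - 240*j - 400) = (j - 5)*(j - 1)*(j^4 - 4*j^3 - 21*j^2 + 64*j + 80) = (j - 5)*(j - 4)*(j - 1)*(j^3 - 21*j - 20) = (j - 5)*(j - 4)*(j - 1)*(j + 4)*(j^2 - 4*j - 5) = (j - 5)^2*(j - 4)*(j - 1)*(j + 4)*(j + 1)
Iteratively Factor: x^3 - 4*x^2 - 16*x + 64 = (x - 4)*(x^2 - 16) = (x - 4)^2*(x + 4)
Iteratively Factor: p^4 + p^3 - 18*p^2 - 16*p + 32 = (p - 4)*(p^3 + 5*p^2 + 2*p - 8) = (p - 4)*(p + 2)*(p^2 + 3*p - 4) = (p - 4)*(p - 1)*(p + 2)*(p + 4)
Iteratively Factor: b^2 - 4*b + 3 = (b - 1)*(b - 3)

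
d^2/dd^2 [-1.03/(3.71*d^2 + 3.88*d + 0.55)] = (28.354046*d^2 + 29.653288*d - 1.03*(7.42*d + 3.88)*(14.84*d + 7.76) + 4.20343)/(3.71*d^2 + 3.88*d + 0.55)^3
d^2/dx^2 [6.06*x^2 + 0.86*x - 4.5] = 12.1200000000000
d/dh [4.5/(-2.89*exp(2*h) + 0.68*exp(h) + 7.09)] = (26.01*exp(h) - 3.06)*exp(h)/(-2.89*exp(2*h) + 0.68*exp(h) + 7.09)^2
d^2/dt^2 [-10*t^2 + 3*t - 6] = -20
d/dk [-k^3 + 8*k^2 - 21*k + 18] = -3*k^2 + 16*k - 21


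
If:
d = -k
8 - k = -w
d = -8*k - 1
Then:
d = 1/7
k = -1/7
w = -57/7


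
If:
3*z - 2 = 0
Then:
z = 2/3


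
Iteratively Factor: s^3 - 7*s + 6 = (s + 3)*(s^2 - 3*s + 2) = (s - 2)*(s + 3)*(s - 1)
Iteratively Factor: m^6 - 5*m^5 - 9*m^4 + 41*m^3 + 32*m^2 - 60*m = (m - 3)*(m^5 - 2*m^4 - 15*m^3 - 4*m^2 + 20*m) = (m - 3)*(m - 1)*(m^4 - m^3 - 16*m^2 - 20*m) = m*(m - 3)*(m - 1)*(m^3 - m^2 - 16*m - 20) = m*(m - 3)*(m - 1)*(m + 2)*(m^2 - 3*m - 10) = m*(m - 5)*(m - 3)*(m - 1)*(m + 2)*(m + 2)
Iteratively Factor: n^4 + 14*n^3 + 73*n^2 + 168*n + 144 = (n + 3)*(n^3 + 11*n^2 + 40*n + 48) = (n + 3)*(n + 4)*(n^2 + 7*n + 12) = (n + 3)*(n + 4)^2*(n + 3)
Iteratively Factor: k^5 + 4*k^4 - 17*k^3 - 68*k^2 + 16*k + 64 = (k + 1)*(k^4 + 3*k^3 - 20*k^2 - 48*k + 64) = (k - 4)*(k + 1)*(k^3 + 7*k^2 + 8*k - 16) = (k - 4)*(k + 1)*(k + 4)*(k^2 + 3*k - 4) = (k - 4)*(k + 1)*(k + 4)^2*(k - 1)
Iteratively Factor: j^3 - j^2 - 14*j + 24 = (j - 2)*(j^2 + j - 12) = (j - 2)*(j + 4)*(j - 3)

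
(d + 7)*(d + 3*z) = d^2 + 3*d*z + 7*d + 21*z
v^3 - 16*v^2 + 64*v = v*(v - 8)^2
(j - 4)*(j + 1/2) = j^2 - 7*j/2 - 2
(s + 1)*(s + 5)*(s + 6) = s^3 + 12*s^2 + 41*s + 30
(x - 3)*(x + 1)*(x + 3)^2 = x^4 + 4*x^3 - 6*x^2 - 36*x - 27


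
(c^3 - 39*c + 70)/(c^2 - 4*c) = (c^3 - 39*c + 70)/(c*(c - 4))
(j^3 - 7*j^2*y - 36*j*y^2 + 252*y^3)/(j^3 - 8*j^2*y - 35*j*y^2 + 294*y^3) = (-j + 6*y)/(-j + 7*y)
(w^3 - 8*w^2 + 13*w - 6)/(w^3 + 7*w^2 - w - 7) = (w^2 - 7*w + 6)/(w^2 + 8*w + 7)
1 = 1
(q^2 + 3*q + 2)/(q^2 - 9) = (q^2 + 3*q + 2)/(q^2 - 9)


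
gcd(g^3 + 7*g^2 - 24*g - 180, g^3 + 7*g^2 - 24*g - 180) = g^3 + 7*g^2 - 24*g - 180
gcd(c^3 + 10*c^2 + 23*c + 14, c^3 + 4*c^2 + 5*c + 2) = c^2 + 3*c + 2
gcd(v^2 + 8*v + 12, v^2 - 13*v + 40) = 1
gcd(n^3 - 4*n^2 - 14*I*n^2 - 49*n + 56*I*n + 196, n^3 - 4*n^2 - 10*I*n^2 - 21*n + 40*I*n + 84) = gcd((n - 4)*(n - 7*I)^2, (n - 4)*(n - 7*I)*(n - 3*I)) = n^2 + n*(-4 - 7*I) + 28*I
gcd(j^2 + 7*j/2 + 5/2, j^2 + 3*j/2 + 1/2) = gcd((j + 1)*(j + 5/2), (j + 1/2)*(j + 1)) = j + 1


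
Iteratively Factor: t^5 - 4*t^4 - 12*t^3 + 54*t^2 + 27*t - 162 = (t - 3)*(t^4 - t^3 - 15*t^2 + 9*t + 54) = (t - 3)*(t + 3)*(t^3 - 4*t^2 - 3*t + 18) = (t - 3)^2*(t + 3)*(t^2 - t - 6) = (t - 3)^3*(t + 3)*(t + 2)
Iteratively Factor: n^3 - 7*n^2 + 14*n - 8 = (n - 4)*(n^2 - 3*n + 2) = (n - 4)*(n - 1)*(n - 2)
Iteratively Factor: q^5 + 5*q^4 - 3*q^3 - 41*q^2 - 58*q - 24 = (q - 3)*(q^4 + 8*q^3 + 21*q^2 + 22*q + 8) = (q - 3)*(q + 4)*(q^3 + 4*q^2 + 5*q + 2) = (q - 3)*(q + 2)*(q + 4)*(q^2 + 2*q + 1) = (q - 3)*(q + 1)*(q + 2)*(q + 4)*(q + 1)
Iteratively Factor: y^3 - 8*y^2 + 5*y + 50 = (y - 5)*(y^2 - 3*y - 10) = (y - 5)^2*(y + 2)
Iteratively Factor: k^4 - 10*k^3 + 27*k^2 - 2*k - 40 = (k - 4)*(k^3 - 6*k^2 + 3*k + 10) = (k - 4)*(k + 1)*(k^2 - 7*k + 10) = (k - 5)*(k - 4)*(k + 1)*(k - 2)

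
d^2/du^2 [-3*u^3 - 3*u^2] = -18*u - 6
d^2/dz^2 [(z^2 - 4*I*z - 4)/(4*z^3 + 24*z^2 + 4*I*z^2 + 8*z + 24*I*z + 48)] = (z^6 - 12*I*z^5 + z^4*(-18 - 90*I) + z^3*(-258 - 202*I) + z^2*(-660 + 36*I) + z*(-72 + 408*I) + 272 + 48*I)/(2*z^9 + z^8*(36 + 6*I) + z^7*(222 + 108*I) + z^6*(540 + 670*I) + z^5*(660 + 1692*I) + z^4*(1512 + 2400*I) + z^3*(1312 + 5184*I) + z^2*(2880 + 2592*I) + z*(1728 + 5184*I) + 3456)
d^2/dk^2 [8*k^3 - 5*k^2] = 48*k - 10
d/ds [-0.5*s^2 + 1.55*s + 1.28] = 1.55 - 1.0*s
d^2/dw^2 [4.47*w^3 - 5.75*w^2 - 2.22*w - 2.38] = 26.82*w - 11.5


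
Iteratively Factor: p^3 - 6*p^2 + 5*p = (p - 5)*(p^2 - p) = p*(p - 5)*(p - 1)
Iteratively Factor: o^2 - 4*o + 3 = (o - 1)*(o - 3)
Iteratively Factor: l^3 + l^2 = (l)*(l^2 + l) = l*(l + 1)*(l)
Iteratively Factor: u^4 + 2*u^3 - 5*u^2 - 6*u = (u)*(u^3 + 2*u^2 - 5*u - 6) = u*(u + 1)*(u^2 + u - 6) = u*(u + 1)*(u + 3)*(u - 2)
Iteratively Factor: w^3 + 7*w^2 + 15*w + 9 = (w + 1)*(w^2 + 6*w + 9) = (w + 1)*(w + 3)*(w + 3)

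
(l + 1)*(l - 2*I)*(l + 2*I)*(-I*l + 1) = -I*l^4 + l^3 - I*l^3 + l^2 - 4*I*l^2 + 4*l - 4*I*l + 4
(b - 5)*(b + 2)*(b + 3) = b^3 - 19*b - 30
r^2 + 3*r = r*(r + 3)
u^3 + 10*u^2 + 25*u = u*(u + 5)^2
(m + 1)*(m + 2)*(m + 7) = m^3 + 10*m^2 + 23*m + 14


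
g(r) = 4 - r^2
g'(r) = -2*r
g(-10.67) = -109.85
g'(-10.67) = 21.34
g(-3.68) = -9.54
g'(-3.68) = 7.36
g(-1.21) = 2.54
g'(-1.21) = 2.42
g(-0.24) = 3.94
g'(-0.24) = 0.48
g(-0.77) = 3.41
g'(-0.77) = 1.54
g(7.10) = -46.41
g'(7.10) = -14.20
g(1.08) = 2.83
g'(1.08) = -2.16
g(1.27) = 2.39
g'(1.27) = -2.54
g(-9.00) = -77.00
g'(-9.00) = 18.00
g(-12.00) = -140.00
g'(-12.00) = 24.00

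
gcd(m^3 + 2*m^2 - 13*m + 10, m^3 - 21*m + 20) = m^2 + 4*m - 5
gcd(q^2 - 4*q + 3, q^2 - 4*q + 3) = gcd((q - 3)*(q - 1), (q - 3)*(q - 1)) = q^2 - 4*q + 3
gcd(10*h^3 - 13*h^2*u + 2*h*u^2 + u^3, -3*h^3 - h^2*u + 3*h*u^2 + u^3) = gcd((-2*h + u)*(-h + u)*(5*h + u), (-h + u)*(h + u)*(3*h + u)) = -h + u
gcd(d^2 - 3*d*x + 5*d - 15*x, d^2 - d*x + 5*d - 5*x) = d + 5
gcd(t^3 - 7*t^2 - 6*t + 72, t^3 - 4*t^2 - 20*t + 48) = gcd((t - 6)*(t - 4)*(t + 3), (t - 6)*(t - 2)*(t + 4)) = t - 6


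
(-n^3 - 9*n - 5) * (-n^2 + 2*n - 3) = n^5 - 2*n^4 + 12*n^3 - 13*n^2 + 17*n + 15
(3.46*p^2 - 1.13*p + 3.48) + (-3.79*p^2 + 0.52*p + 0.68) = -0.33*p^2 - 0.61*p + 4.16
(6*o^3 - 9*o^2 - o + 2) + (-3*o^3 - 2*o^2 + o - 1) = 3*o^3 - 11*o^2 + 1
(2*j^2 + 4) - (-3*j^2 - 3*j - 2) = 5*j^2 + 3*j + 6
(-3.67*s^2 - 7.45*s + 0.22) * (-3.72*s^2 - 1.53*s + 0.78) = 13.6524*s^4 + 33.3291*s^3 + 7.7175*s^2 - 6.1476*s + 0.1716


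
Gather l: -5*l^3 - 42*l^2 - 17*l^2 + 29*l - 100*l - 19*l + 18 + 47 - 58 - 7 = -5*l^3 - 59*l^2 - 90*l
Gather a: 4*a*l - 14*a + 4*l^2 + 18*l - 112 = a*(4*l - 14) + 4*l^2 + 18*l - 112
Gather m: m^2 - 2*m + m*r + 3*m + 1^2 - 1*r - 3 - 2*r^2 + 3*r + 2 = m^2 + m*(r + 1) - 2*r^2 + 2*r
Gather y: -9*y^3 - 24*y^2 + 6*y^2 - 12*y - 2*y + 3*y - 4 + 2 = -9*y^3 - 18*y^2 - 11*y - 2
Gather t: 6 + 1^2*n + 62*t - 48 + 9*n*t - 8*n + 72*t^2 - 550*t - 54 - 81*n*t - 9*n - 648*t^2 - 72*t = -16*n - 576*t^2 + t*(-72*n - 560) - 96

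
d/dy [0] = 0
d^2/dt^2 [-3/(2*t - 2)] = -3/(t - 1)^3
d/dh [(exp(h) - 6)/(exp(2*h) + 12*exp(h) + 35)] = (-2*(exp(h) - 6)*(exp(h) + 6) + exp(2*h) + 12*exp(h) + 35)*exp(h)/(exp(2*h) + 12*exp(h) + 35)^2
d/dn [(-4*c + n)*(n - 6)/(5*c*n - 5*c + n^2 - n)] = ((4*c - n)*(n - 6)*(5*c + 2*n - 1) + 2*(-2*c + n - 3)*(5*c*n - 5*c + n^2 - n))/(5*c*n - 5*c + n^2 - n)^2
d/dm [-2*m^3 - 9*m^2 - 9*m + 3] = -6*m^2 - 18*m - 9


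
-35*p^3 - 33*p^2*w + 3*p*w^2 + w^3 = (-5*p + w)*(p + w)*(7*p + w)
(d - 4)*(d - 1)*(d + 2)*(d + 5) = d^4 + 2*d^3 - 21*d^2 - 22*d + 40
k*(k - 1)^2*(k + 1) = k^4 - k^3 - k^2 + k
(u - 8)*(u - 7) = u^2 - 15*u + 56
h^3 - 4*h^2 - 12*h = h*(h - 6)*(h + 2)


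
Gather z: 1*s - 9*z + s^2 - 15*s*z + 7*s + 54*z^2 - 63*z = s^2 + 8*s + 54*z^2 + z*(-15*s - 72)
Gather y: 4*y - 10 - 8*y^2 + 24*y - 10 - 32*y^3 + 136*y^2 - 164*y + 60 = -32*y^3 + 128*y^2 - 136*y + 40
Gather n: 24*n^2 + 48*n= 24*n^2 + 48*n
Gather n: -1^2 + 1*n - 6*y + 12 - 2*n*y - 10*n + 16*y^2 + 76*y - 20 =n*(-2*y - 9) + 16*y^2 + 70*y - 9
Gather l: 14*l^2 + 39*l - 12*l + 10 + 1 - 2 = 14*l^2 + 27*l + 9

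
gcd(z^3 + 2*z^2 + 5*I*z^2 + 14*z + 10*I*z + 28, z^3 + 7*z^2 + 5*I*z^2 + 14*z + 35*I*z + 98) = z^2 + 5*I*z + 14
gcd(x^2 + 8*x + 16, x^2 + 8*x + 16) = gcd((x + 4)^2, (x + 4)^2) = x^2 + 8*x + 16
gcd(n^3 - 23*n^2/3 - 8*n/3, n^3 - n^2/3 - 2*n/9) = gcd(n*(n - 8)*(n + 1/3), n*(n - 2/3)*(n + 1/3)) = n^2 + n/3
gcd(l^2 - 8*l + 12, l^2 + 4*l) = 1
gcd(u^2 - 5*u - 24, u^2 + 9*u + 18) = u + 3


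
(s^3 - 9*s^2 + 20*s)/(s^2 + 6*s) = (s^2 - 9*s + 20)/(s + 6)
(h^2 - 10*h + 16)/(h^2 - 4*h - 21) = (-h^2 + 10*h - 16)/(-h^2 + 4*h + 21)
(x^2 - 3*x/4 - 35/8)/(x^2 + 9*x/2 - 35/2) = (x + 7/4)/(x + 7)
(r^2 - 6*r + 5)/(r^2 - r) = (r - 5)/r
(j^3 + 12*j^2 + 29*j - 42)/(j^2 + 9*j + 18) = (j^2 + 6*j - 7)/(j + 3)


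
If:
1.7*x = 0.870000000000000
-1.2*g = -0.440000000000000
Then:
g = 0.37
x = 0.51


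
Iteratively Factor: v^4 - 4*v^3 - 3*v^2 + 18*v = (v - 3)*(v^3 - v^2 - 6*v) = (v - 3)^2*(v^2 + 2*v) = (v - 3)^2*(v + 2)*(v)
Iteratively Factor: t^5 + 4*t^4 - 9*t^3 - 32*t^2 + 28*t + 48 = (t + 1)*(t^4 + 3*t^3 - 12*t^2 - 20*t + 48) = (t - 2)*(t + 1)*(t^3 + 5*t^2 - 2*t - 24) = (t - 2)*(t + 1)*(t + 4)*(t^2 + t - 6) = (t - 2)*(t + 1)*(t + 3)*(t + 4)*(t - 2)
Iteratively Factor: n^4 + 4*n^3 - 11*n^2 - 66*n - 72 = (n + 3)*(n^3 + n^2 - 14*n - 24) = (n - 4)*(n + 3)*(n^2 + 5*n + 6) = (n - 4)*(n + 2)*(n + 3)*(n + 3)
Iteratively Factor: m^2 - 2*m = (m)*(m - 2)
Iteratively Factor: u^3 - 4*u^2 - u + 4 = (u + 1)*(u^2 - 5*u + 4) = (u - 4)*(u + 1)*(u - 1)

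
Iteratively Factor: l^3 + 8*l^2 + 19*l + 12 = (l + 1)*(l^2 + 7*l + 12) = (l + 1)*(l + 3)*(l + 4)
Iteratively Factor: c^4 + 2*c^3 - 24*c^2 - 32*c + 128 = (c + 4)*(c^3 - 2*c^2 - 16*c + 32) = (c - 2)*(c + 4)*(c^2 - 16) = (c - 2)*(c + 4)^2*(c - 4)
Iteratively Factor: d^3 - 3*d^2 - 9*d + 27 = (d - 3)*(d^2 - 9) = (d - 3)^2*(d + 3)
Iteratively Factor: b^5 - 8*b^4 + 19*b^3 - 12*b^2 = (b)*(b^4 - 8*b^3 + 19*b^2 - 12*b) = b*(b - 4)*(b^3 - 4*b^2 + 3*b) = b*(b - 4)*(b - 1)*(b^2 - 3*b) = b*(b - 4)*(b - 3)*(b - 1)*(b)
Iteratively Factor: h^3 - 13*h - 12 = (h + 1)*(h^2 - h - 12) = (h + 1)*(h + 3)*(h - 4)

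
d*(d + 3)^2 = d^3 + 6*d^2 + 9*d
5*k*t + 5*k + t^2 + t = (5*k + t)*(t + 1)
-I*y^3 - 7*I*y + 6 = (y - 3*I)*(y + 2*I)*(-I*y + 1)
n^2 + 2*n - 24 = (n - 4)*(n + 6)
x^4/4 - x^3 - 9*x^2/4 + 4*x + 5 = (x/2 + 1/2)*(x/2 + 1)*(x - 5)*(x - 2)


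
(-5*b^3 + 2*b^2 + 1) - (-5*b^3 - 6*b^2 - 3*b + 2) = 8*b^2 + 3*b - 1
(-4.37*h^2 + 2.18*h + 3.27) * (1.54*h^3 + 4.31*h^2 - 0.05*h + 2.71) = -6.7298*h^5 - 15.4775*h^4 + 14.6501*h^3 + 2.142*h^2 + 5.7443*h + 8.8617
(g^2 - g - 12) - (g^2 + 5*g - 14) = 2 - 6*g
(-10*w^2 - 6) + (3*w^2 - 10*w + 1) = -7*w^2 - 10*w - 5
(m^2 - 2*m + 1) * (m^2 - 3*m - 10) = m^4 - 5*m^3 - 3*m^2 + 17*m - 10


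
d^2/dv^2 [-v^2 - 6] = -2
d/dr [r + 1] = 1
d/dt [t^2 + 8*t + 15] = 2*t + 8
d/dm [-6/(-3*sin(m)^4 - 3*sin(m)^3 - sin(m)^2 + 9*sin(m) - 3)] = 6*(-12*sin(m)^3 - 9*sin(m)^2 - 2*sin(m) + 9)*cos(m)/(3*sin(m)^4 + 3*sin(m)^3 + sin(m)^2 - 9*sin(m) + 3)^2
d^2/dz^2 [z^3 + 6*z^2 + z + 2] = 6*z + 12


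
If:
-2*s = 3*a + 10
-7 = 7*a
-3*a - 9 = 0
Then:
No Solution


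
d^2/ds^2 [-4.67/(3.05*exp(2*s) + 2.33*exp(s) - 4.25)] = (-4.67*(6.1*exp(s) + 2.33)*(12.2*exp(s) + 4.66)*exp(s) + (56.974*exp(s) + 10.8811)*(3.05*exp(2*s) + 2.33*exp(s) - 4.25))*exp(s)/(3.05*exp(2*s) + 2.33*exp(s) - 4.25)^3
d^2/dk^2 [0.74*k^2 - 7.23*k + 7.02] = 1.48000000000000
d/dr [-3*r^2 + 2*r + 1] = 2 - 6*r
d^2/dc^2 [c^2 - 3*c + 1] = 2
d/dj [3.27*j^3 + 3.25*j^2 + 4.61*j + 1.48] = 9.81*j^2 + 6.5*j + 4.61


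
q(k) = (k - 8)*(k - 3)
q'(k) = 2*k - 11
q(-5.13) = 106.75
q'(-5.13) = -21.26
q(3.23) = -1.10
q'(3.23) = -4.54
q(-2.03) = 50.45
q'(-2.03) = -15.06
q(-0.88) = 34.45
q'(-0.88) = -12.76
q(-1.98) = 49.70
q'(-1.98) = -14.96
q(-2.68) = 60.66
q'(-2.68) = -16.36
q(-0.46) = 29.27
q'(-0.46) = -11.92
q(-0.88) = 34.45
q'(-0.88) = -12.76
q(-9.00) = 204.00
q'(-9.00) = -29.00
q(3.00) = 0.00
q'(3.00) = -5.00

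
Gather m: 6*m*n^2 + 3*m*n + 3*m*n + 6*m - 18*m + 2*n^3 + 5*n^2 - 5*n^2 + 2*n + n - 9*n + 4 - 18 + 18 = m*(6*n^2 + 6*n - 12) + 2*n^3 - 6*n + 4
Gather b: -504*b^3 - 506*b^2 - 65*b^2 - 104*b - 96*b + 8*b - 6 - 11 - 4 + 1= -504*b^3 - 571*b^2 - 192*b - 20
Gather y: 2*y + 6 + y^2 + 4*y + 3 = y^2 + 6*y + 9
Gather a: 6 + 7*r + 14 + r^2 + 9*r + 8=r^2 + 16*r + 28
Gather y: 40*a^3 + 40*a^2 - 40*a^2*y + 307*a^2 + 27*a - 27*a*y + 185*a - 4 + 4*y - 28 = 40*a^3 + 347*a^2 + 212*a + y*(-40*a^2 - 27*a + 4) - 32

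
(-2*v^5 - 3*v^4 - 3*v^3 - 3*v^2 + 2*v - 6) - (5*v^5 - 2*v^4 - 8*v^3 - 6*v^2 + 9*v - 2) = -7*v^5 - v^4 + 5*v^3 + 3*v^2 - 7*v - 4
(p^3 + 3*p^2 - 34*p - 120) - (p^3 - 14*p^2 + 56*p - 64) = 17*p^2 - 90*p - 56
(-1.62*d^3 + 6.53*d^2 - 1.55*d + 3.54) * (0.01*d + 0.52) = -0.0162*d^4 - 0.7771*d^3 + 3.3801*d^2 - 0.7706*d + 1.8408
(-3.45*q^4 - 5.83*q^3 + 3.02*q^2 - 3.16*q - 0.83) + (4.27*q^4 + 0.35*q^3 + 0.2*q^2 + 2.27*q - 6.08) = 0.819999999999999*q^4 - 5.48*q^3 + 3.22*q^2 - 0.89*q - 6.91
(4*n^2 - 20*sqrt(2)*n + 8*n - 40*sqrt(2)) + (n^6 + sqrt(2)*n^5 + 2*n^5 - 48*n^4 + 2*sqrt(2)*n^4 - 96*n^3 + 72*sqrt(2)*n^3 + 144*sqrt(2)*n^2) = n^6 + sqrt(2)*n^5 + 2*n^5 - 48*n^4 + 2*sqrt(2)*n^4 - 96*n^3 + 72*sqrt(2)*n^3 + 4*n^2 + 144*sqrt(2)*n^2 - 20*sqrt(2)*n + 8*n - 40*sqrt(2)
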